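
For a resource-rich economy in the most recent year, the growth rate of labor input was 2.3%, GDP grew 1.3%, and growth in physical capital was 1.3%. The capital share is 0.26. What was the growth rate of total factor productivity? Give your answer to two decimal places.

-0.74%

Labor's share = 1 − 0.26 = 0.74.
Physical capital: 0.26 × 1.3 = 0.338 pp.
Labor input: 0.74 × 2.3 = 1.702 pp.
TFP growth = 1.3 − 2.04 = -0.74%.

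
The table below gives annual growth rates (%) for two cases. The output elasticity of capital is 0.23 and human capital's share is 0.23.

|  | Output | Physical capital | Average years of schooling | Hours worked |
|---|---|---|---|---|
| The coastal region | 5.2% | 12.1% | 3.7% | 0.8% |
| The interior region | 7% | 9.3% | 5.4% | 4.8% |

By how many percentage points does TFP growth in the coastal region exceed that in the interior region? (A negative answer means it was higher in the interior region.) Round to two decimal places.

0.11 percentage points

Labor's share = 1 − 0.23 − 0.23 = 0.54.
The coastal region: TFP = 5.2 − 2.783 − 0.851 − 0.432 = 1.134%.
The interior region: TFP = 7 − 2.139 − 1.242 − 2.592 = 1.027%.
Difference = 1.134 − (1.027) = 0.107 pp.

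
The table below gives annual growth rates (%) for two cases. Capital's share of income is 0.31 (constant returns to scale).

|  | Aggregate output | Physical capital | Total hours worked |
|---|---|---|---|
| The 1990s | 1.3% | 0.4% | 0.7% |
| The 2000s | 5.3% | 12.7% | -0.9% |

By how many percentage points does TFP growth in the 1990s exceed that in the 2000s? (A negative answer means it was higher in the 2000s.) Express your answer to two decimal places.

-1.29 percentage points

Labor's share = 1 − 0.31 = 0.69.
The 1990s: TFP = 1.3 − 0.124 − 0.483 = 0.693%.
The 2000s: TFP = 5.3 − 3.937 + 0.621 = 1.984%.
Difference = 0.693 − (1.984) = -1.291 pp.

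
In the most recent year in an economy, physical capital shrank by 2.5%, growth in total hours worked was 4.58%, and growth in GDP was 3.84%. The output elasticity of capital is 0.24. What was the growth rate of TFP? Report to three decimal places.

Labor's share = 1 − 0.24 = 0.76.
Physical capital: 0.24 × (-2.5) = -0.6 pp.
Total hours worked: 0.76 × 4.58 = 3.4808 pp.
TFP growth = 3.84 − 2.8808 = 0.9592%.

0.959%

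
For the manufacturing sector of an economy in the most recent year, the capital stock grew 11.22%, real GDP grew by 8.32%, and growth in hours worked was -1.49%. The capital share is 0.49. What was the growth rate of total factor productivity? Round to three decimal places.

Labor's share = 1 − 0.49 = 0.51.
The capital stock: 0.49 × 11.22 = 5.4978 pp.
Hours worked: 0.51 × (-1.49) = -0.7599 pp.
TFP growth = 8.32 − 4.7379 = 3.5821%.

Total factor productivity grew 3.582%.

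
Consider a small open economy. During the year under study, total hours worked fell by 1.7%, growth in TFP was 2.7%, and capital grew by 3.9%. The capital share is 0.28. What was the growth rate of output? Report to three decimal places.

Labor's share = 1 − 0.28 = 0.72.
Capital: 0.28 × 3.9 = 1.092 pp.
Total hours worked: 0.72 × (-1.7) = -1.224 pp.
Output growth = 2.7 + (-0.132) = 2.568%.

2.568%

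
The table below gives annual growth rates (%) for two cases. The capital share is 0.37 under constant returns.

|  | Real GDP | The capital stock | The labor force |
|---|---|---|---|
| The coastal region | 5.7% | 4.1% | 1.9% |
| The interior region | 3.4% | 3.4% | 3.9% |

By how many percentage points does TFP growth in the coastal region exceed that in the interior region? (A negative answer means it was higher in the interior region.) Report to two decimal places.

Labor's share = 1 − 0.37 = 0.63.
The coastal region: TFP = 5.7 − 1.517 − 1.197 = 2.986%.
The interior region: TFP = 3.4 − 1.258 − 2.457 = -0.315%.
Difference = 2.986 − (-0.315) = 3.301 pp.

3.30 percentage points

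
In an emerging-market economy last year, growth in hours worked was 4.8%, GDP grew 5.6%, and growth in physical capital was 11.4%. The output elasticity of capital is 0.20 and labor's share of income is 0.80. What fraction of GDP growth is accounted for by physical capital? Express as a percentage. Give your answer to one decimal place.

Physical capital contributed 0.2 × 11.4 = 2.28 pp.
Share of growth = 2.28 / 5.6 × 100 = 40.714%.

40.7%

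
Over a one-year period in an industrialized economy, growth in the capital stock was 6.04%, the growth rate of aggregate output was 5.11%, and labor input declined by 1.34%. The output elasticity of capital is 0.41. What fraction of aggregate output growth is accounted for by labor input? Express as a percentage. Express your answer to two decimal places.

Labor's share = 1 − 0.41 = 0.59.
Labor input contributed 0.59 × (-1.34) = -0.7906 pp.
Share of growth = -0.7906 / 5.11 × 100 = -15.4716%.

Labor input accounted for -15.47% of growth.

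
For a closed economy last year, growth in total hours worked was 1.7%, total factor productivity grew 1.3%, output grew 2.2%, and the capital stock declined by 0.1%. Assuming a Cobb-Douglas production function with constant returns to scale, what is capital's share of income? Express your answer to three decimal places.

gY = gA + α·gK + (1−α)·gL, so gY − gA − gL = α(gK − gL).
2.2 − 1.3 − 1.7 = α × (-0.1 − 1.7).
-0.8 = -1.8 α, so α = 0.44444.

α = 0.444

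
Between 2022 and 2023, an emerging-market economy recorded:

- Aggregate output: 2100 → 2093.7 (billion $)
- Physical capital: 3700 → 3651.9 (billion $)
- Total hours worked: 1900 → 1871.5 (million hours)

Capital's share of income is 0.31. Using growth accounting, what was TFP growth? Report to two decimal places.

TFP growth was 1.14%.

Aggregate output growth = (2093.7 − 2100) / 2100 = -0.3%.
Physical capital growth = (3651.9 − 3700) / 3700 = -1.3%.
Total hours worked growth = (1871.5 − 1900) / 1900 = -1.5%.
Labor's share = 1 − 0.31 = 0.69.
Physical capital: 0.31 × (-1.3) = -0.403 pp.
Total hours worked: 0.69 × (-1.5) = -1.035 pp.
TFP growth = -0.3 + 1.438 = 1.138%.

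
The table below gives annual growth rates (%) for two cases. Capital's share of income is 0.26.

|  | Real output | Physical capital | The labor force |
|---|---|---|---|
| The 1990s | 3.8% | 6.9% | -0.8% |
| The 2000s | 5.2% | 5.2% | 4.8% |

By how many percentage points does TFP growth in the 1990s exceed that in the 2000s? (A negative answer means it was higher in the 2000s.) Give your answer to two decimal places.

Labor's share = 1 − 0.26 = 0.74.
The 1990s: TFP = 3.8 − 1.794 + 0.592 = 2.598%.
The 2000s: TFP = 5.2 − 1.352 − 3.552 = 0.296%.
Difference = 2.598 − (0.296) = 2.302 pp.

2.30 percentage points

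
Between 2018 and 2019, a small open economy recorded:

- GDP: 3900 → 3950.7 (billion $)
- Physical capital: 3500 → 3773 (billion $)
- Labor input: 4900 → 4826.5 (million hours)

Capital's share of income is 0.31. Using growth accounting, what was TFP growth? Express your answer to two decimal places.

GDP growth = (3950.7 − 3900) / 3900 = 1.3%.
Physical capital growth = (3773 − 3500) / 3500 = 7.8%.
Labor input growth = (4826.5 − 4900) / 4900 = -1.5%.
Labor's share = 1 − 0.31 = 0.69.
Physical capital: 0.31 × 7.8 = 2.418 pp.
Labor input: 0.69 × (-1.5) = -1.035 pp.
TFP growth = 1.3 − 1.383 = -0.083%.

-0.08%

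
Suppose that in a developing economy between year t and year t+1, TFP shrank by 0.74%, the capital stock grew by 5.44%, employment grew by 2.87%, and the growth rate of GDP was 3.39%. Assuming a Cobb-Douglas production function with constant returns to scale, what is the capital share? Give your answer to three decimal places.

gY = gA + α·gK + (1−α)·gL, so gY − gA − gL = α(gK − gL).
3.39 + 0.74 − 2.87 = α × (5.44 − 2.87).
1.26 = 2.57 α, so α = 0.49027.

α = 0.490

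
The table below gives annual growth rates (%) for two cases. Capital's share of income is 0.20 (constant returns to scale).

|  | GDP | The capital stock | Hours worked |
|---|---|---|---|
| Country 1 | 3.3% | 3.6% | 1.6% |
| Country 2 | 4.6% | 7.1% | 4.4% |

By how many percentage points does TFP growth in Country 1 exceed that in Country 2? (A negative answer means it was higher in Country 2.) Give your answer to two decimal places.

1.64 percentage points

Labor's share = 1 − 0.2 = 0.8.
Country 1: TFP = 3.3 − 0.72 − 1.28 = 1.3%.
Country 2: TFP = 4.6 − 1.42 − 3.52 = -0.34%.
Difference = 1.3 − (-0.34) = 1.64 pp.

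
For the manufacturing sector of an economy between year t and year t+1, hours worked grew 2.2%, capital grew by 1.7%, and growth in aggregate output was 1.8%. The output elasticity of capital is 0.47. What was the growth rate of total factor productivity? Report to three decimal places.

-0.165%

Labor's share = 1 − 0.47 = 0.53.
Capital: 0.47 × 1.7 = 0.799 pp.
Hours worked: 0.53 × 2.2 = 1.166 pp.
TFP growth = 1.8 − 1.965 = -0.165%.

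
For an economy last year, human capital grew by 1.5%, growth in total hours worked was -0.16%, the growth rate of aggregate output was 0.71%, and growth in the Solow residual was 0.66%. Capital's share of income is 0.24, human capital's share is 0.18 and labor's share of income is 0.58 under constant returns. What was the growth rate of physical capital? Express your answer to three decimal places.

Labor's share = 1 − 0.24 − 0.18 = 0.58.
gY = gA + 0.18×1.5 + 0.58×(-0.16) + 0.24×g.
0.24×g = 0.71 − 0.66 − 0.1772 = -0.1272.
g = -0.1272 / 0.24 = -0.53%.

-0.530%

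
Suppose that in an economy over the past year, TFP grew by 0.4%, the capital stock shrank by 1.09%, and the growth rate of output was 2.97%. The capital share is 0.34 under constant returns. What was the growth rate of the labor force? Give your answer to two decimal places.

Labor's share = 1 − 0.34 = 0.66.
gY = gA + 0.34×(-1.09) + 0.66×g.
0.66×g = 2.97 − 0.4 + 0.3706 = 2.9406.
g = 2.9406 / 0.66 = 4.4555%.

4.46%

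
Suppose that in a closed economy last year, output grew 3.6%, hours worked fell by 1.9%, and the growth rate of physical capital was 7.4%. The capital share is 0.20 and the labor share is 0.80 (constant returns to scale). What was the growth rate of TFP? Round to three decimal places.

TFP grew 3.640%.

Labor's share = 1 − 0.2 = 0.8.
Physical capital: 0.2 × 7.4 = 1.48 pp.
Hours worked: 0.8 × (-1.9) = -1.52 pp.
TFP growth = 3.6 + 0.04 = 3.64%.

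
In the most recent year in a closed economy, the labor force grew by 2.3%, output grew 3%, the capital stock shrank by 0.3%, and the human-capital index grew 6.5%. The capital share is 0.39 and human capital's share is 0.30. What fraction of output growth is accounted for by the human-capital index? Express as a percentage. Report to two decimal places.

The human-capital index accounted for 65.00% of growth.

The human-capital index contributed 0.3 × 6.5 = 1.95 pp.
Share of growth = 1.95 / 3 × 100 = 65%.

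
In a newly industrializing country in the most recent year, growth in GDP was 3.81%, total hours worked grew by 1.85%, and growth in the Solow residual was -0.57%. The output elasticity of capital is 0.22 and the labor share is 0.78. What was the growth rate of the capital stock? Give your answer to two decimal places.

13.35%

Labor's share = 1 − 0.22 = 0.78.
gY = gA + 0.78×1.85 + 0.22×g.
0.22×g = 3.81 + 0.57 − 1.443 = 2.937.
g = 2.937 / 0.22 = 13.35%.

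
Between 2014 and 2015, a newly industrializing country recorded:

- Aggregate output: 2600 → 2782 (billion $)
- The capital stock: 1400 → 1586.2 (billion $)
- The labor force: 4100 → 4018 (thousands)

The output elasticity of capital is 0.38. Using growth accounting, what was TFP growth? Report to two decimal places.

Aggregate output growth = (2782 − 2600) / 2600 = 7%.
The capital stock growth = (1586.2 − 1400) / 1400 = 13.3%.
The labor force growth = (4018 − 4100) / 4100 = -2%.
Labor's share = 1 − 0.38 = 0.62.
The capital stock: 0.38 × 13.3 = 5.054 pp.
The labor force: 0.62 × (-2) = -1.24 pp.
TFP growth = 7 − 3.814 = 3.186%.

3.19%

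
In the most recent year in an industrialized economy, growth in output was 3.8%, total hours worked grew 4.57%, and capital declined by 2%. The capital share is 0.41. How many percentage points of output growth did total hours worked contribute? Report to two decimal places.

2.70

Labor's share = 1 − 0.41 = 0.59.
Contribution = share × growth = 0.59 × 4.57 = 2.6963 pp.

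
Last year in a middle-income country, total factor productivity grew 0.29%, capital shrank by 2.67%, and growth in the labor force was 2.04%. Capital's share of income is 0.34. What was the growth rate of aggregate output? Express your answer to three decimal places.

0.729%

Labor's share = 1 − 0.34 = 0.66.
Capital: 0.34 × (-2.67) = -0.9078 pp.
The labor force: 0.66 × 2.04 = 1.3464 pp.
Output growth = 0.29 + 0.4386 = 0.7286%.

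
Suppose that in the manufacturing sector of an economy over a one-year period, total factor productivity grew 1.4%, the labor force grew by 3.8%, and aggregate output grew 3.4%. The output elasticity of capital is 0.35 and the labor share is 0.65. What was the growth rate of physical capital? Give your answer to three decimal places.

-1.343%

Labor's share = 1 − 0.35 = 0.65.
gY = gA + 0.65×3.8 + 0.35×g.
0.35×g = 3.4 − 1.4 − 2.47 = -0.47.
g = -0.47 / 0.35 = -1.34286%.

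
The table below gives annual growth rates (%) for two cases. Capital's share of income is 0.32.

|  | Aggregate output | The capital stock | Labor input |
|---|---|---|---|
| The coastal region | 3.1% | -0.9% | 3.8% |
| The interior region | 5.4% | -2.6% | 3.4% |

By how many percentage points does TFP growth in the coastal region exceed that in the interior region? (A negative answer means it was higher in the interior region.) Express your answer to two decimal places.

Labor's share = 1 − 0.32 = 0.68.
The coastal region: TFP = 3.1 + 0.288 − 2.584 = 0.804%.
The interior region: TFP = 5.4 + 0.832 − 2.312 = 3.92%.
Difference = 0.804 − (3.92) = -3.116 pp.

-3.12 percentage points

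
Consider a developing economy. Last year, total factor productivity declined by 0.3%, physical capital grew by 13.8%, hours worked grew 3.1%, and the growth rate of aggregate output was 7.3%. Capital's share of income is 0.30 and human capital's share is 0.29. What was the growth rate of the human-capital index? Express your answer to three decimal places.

Labor's share = 1 − 0.3 − 0.29 = 0.41.
gY = gA + 0.3×13.8 + 0.41×3.1 + 0.29×g.
0.29×g = 7.3 + 0.3 − 5.411 = 2.189.
g = 2.189 / 0.29 = 7.54828%.

7.548%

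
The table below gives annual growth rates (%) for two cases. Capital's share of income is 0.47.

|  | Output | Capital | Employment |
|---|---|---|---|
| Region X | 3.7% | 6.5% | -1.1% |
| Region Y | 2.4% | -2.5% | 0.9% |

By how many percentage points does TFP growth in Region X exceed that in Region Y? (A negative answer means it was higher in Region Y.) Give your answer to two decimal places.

Labor's share = 1 − 0.47 = 0.53.
Region X: TFP = 3.7 − 3.055 + 0.583 = 1.228%.
Region Y: TFP = 2.4 + 1.175 − 0.477 = 3.098%.
Difference = 1.228 − (3.098) = -1.87 pp.

-1.87 percentage points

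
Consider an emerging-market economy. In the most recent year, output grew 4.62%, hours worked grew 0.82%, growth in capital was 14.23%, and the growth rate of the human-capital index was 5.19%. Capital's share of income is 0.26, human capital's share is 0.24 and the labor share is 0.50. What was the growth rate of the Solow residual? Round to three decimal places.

-0.735%

Labor's share = 1 − 0.26 − 0.24 = 0.5.
Capital: 0.26 × 14.23 = 3.6998 pp.
The human-capital index: 0.24 × 5.19 = 1.2456 pp.
Hours worked: 0.5 × 0.82 = 0.41 pp.
TFP growth = 4.62 − 5.3554 = -0.7354%.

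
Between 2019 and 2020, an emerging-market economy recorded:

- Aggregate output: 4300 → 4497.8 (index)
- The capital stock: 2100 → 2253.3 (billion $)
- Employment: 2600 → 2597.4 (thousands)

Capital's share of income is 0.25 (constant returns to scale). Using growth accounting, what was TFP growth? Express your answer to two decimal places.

Aggregate output growth = (4497.8 − 4300) / 4300 = 4.6%.
The capital stock growth = (2253.3 − 2100) / 2100 = 7.3%.
Employment growth = (2597.4 − 2600) / 2600 = -0.1%.
Labor's share = 1 − 0.25 = 0.75.
The capital stock: 0.25 × 7.3 = 1.825 pp.
Employment: 0.75 × (-0.1) = -0.075 pp.
TFP growth = 4.6 − 1.75 = 2.85%.

2.85%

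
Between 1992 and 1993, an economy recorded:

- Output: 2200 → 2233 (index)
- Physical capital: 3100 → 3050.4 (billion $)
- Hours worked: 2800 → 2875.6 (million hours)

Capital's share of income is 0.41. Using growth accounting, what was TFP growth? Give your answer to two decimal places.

0.56%

Output growth = (2233 − 2200) / 2200 = 1.5%.
Physical capital growth = (3050.4 − 3100) / 3100 = -1.6%.
Hours worked growth = (2875.6 − 2800) / 2800 = 2.7%.
Labor's share = 1 − 0.41 = 0.59.
Physical capital: 0.41 × (-1.6) = -0.656 pp.
Hours worked: 0.59 × 2.7 = 1.593 pp.
TFP growth = 1.5 − 0.937 = 0.563%.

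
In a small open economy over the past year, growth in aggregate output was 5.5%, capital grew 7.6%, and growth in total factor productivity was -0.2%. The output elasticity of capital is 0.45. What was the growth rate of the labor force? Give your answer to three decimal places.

Labor's share = 1 − 0.45 = 0.55.
gY = gA + 0.45×7.6 + 0.55×g.
0.55×g = 5.5 + 0.2 − 3.42 = 2.28.
g = 2.28 / 0.55 = 4.14545%.

4.145%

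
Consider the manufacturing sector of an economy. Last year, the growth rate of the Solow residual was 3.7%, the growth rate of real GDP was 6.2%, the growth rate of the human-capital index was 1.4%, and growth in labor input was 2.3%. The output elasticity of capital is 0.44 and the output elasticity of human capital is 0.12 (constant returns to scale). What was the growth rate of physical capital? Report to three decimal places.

Labor's share = 1 − 0.44 − 0.12 = 0.44.
gY = gA + 0.12×1.4 + 0.44×2.3 + 0.44×g.
0.44×g = 6.2 − 3.7 − 1.18 = 1.32.
g = 1.32 / 0.44 = 3%.

3.000%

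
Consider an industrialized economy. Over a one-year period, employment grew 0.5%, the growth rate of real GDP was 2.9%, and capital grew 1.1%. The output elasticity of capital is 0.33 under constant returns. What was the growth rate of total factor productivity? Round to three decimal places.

Labor's share = 1 − 0.33 = 0.67.
Capital: 0.33 × 1.1 = 0.363 pp.
Employment: 0.67 × 0.5 = 0.335 pp.
TFP growth = 2.9 − 0.698 = 2.202%.

Total factor productivity grew 2.202%.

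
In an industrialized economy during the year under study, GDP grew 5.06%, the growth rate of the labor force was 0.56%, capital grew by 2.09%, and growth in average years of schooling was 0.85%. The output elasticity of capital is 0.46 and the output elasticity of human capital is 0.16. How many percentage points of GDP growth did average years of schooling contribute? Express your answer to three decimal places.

Contribution = share × growth = 0.16 × 0.85 = 0.136 pp.

0.136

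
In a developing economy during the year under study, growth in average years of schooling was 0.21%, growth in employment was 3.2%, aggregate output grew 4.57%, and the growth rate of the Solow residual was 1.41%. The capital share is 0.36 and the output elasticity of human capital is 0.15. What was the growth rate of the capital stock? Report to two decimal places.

Labor's share = 1 − 0.36 − 0.15 = 0.49.
gY = gA + 0.15×0.21 + 0.49×3.2 + 0.36×g.
0.36×g = 4.57 − 1.41 − 1.5995 = 1.5605.
g = 1.5605 / 0.36 = 4.3347%.

4.33%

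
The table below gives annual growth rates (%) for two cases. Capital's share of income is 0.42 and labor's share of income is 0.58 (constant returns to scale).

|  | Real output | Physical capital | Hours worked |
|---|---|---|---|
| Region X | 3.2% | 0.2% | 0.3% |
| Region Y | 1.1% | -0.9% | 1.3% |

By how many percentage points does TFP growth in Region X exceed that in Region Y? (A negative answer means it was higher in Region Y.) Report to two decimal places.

Labor's share = 1 − 0.42 = 0.58.
Region X: TFP = 3.2 − 0.084 − 0.174 = 2.942%.
Region Y: TFP = 1.1 + 0.378 − 0.754 = 0.724%.
Difference = 2.942 − (0.724) = 2.218 pp.

2.22 percentage points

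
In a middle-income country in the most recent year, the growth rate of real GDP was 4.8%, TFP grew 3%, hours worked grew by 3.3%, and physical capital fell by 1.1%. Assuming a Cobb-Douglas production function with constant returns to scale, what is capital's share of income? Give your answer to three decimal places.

gY = gA + α·gK + (1−α)·gL, so gY − gA − gL = α(gK − gL).
4.8 − 3 − 3.3 = α × (-1.1 − 3.3).
-1.5 = -4.4 α, so α = 0.34091.

0.341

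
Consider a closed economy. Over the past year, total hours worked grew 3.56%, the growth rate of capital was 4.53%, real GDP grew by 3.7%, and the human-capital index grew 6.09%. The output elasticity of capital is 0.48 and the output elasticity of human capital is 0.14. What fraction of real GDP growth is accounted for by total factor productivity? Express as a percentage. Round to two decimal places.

Total factor productivity accounted for -18.37% of growth.

Labor's share = 1 − 0.48 − 0.14 = 0.38.
Capital: 0.48 × 4.53 = 2.1744 pp.
The human-capital index: 0.14 × 6.09 = 0.8526 pp.
Total hours worked: 0.38 × 3.56 = 1.3528 pp.
TFP growth = 3.7 − 4.3798 = -0.6798%.
TFP share of growth = -0.6798 / 3.7 × 100 = -18.373%.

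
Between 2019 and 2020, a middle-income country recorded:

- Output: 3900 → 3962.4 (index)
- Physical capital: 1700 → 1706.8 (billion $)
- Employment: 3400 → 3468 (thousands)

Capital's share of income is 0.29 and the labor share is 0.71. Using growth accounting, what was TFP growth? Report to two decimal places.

0.06%

Output growth = (3962.4 − 3900) / 3900 = 1.6%.
Physical capital growth = (1706.8 − 1700) / 1700 = 0.4%.
Employment growth = (3468 − 3400) / 3400 = 2%.
Labor's share = 1 − 0.29 = 0.71.
Physical capital: 0.29 × 0.4 = 0.116 pp.
Employment: 0.71 × 2 = 1.42 pp.
TFP growth = 1.6 − 1.536 = 0.064%.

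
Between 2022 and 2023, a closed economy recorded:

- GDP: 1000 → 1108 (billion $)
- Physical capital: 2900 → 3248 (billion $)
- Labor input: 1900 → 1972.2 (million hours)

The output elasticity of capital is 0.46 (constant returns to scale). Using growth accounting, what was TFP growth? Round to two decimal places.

3.23%

GDP growth = (1108 − 1000) / 1000 = 10.8%.
Physical capital growth = (3248 − 2900) / 2900 = 12%.
Labor input growth = (1972.2 − 1900) / 1900 = 3.8%.
Labor's share = 1 − 0.46 = 0.54.
Physical capital: 0.46 × 12 = 5.52 pp.
Labor input: 0.54 × 3.8 = 2.052 pp.
TFP growth = 10.8 − 7.572 = 3.228%.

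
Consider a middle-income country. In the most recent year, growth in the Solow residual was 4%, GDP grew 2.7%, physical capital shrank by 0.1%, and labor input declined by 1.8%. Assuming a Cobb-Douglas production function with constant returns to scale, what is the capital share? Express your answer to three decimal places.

The capital share is 0.294.

gY = gA + α·gK + (1−α)·gL, so gY − gA − gL = α(gK − gL).
2.7 − 4 + 1.8 = α × (-0.1 − (-1.8)).
0.5 = 1.7 α, so α = 0.29412.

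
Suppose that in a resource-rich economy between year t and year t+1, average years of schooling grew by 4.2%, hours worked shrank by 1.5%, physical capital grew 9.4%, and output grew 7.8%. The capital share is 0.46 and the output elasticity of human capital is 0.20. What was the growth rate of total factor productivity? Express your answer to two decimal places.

Labor's share = 1 − 0.46 − 0.2 = 0.34.
Physical capital: 0.46 × 9.4 = 4.324 pp.
Average years of schooling: 0.2 × 4.2 = 0.84 pp.
Hours worked: 0.34 × (-1.5) = -0.51 pp.
TFP growth = 7.8 − 4.654 = 3.146%.

Total factor productivity growth was 3.15%.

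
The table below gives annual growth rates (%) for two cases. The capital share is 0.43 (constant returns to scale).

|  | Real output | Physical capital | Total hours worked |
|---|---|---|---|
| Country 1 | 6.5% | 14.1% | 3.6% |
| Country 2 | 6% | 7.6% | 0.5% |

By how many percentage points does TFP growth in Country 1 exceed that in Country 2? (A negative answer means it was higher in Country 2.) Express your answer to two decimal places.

Labor's share = 1 − 0.43 = 0.57.
Country 1: TFP = 6.5 − 6.063 − 2.052 = -1.615%.
Country 2: TFP = 6 − 3.268 − 0.285 = 2.447%.
Difference = -1.615 − (2.447) = -4.062 pp.

-4.06 percentage points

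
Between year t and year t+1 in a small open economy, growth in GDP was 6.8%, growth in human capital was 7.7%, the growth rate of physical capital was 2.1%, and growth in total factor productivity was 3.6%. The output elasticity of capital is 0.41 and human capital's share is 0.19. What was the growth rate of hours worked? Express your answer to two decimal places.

2.19%

Labor's share = 1 − 0.41 − 0.19 = 0.4.
gY = gA + 0.41×2.1 + 0.19×7.7 + 0.4×g.
0.4×g = 6.8 − 3.6 − 2.324 = 0.876.
g = 0.876 / 0.4 = 2.19%.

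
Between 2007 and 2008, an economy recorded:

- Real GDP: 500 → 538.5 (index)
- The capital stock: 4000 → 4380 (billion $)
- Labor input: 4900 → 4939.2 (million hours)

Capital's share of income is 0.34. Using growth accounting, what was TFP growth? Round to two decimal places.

Real GDP growth = (538.5 − 500) / 500 = 7.7%.
The capital stock growth = (4380 − 4000) / 4000 = 9.5%.
Labor input growth = (4939.2 − 4900) / 4900 = 0.8%.
Labor's share = 1 − 0.34 = 0.66.
The capital stock: 0.34 × 9.5 = 3.23 pp.
Labor input: 0.66 × 0.8 = 0.528 pp.
TFP growth = 7.7 − 3.758 = 3.942%.

3.94%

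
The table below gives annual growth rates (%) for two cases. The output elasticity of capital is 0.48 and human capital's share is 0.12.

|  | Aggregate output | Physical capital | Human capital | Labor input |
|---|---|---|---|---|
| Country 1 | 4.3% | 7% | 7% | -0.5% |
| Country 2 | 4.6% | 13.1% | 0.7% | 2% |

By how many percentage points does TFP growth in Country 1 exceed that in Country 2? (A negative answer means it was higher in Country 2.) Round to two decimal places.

2.87 percentage points

Labor's share = 1 − 0.48 − 0.12 = 0.4.
Country 1: TFP = 4.3 − 3.36 − 0.84 + 0.2 = 0.3%.
Country 2: TFP = 4.6 − 6.288 − 0.084 − 0.8 = -2.572%.
Difference = 0.3 − (-2.572) = 2.872 pp.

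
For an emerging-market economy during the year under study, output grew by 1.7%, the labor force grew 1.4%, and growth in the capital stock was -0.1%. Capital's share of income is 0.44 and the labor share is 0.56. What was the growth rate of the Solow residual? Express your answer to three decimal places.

Labor's share = 1 − 0.44 = 0.56.
The capital stock: 0.44 × (-0.1) = -0.044 pp.
The labor force: 0.56 × 1.4 = 0.784 pp.
TFP growth = 1.7 − 0.74 = 0.96%.

0.960%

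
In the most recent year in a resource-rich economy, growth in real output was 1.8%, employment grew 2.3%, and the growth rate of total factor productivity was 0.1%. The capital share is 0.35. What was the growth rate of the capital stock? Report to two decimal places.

Labor's share = 1 − 0.35 = 0.65.
gY = gA + 0.65×2.3 + 0.35×g.
0.35×g = 1.8 − 0.1 − 1.495 = 0.205.
g = 0.205 / 0.35 = 0.5857%.

0.59%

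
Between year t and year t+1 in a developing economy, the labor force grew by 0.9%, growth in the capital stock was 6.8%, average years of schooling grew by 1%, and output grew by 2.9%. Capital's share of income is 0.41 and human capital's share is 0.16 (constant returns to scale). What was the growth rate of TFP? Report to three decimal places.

-0.435%

Labor's share = 1 − 0.41 − 0.16 = 0.43.
The capital stock: 0.41 × 6.8 = 2.788 pp.
Average years of schooling: 0.16 × 1 = 0.16 pp.
The labor force: 0.43 × 0.9 = 0.387 pp.
TFP growth = 2.9 − 3.335 = -0.435%.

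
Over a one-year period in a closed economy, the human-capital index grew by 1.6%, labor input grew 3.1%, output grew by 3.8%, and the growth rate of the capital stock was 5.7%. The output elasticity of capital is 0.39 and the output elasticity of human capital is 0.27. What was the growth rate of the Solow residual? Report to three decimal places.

0.091%

Labor's share = 1 − 0.39 − 0.27 = 0.34.
The capital stock: 0.39 × 5.7 = 2.223 pp.
The human-capital index: 0.27 × 1.6 = 0.432 pp.
Labor input: 0.34 × 3.1 = 1.054 pp.
TFP growth = 3.8 − 3.709 = 0.091%.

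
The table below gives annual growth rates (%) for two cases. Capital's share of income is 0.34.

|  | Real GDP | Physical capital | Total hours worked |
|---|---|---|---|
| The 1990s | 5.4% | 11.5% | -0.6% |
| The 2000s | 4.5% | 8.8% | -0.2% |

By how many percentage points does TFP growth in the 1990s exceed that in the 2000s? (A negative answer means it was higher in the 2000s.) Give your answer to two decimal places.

0.25 percentage points

Labor's share = 1 − 0.34 = 0.66.
The 1990s: TFP = 5.4 − 3.91 + 0.396 = 1.886%.
The 2000s: TFP = 4.5 − 2.992 + 0.132 = 1.64%.
Difference = 1.886 − (1.64) = 0.246 pp.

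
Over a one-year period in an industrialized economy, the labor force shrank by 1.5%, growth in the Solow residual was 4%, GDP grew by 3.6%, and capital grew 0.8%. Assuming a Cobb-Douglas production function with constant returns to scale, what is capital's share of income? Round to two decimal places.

gY = gA + α·gK + (1−α)·gL, so gY − gA − gL = α(gK − gL).
3.6 − 4 + 1.5 = α × (0.8 − (-1.5)).
1.1 = 2.3 α, so α = 0.4783.

α = 0.48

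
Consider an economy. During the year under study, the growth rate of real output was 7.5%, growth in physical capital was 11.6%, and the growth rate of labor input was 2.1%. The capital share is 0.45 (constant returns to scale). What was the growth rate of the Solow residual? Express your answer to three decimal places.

Labor's share = 1 − 0.45 = 0.55.
Physical capital: 0.45 × 11.6 = 5.22 pp.
Labor input: 0.55 × 2.1 = 1.155 pp.
TFP growth = 7.5 − 6.375 = 1.125%.

1.125%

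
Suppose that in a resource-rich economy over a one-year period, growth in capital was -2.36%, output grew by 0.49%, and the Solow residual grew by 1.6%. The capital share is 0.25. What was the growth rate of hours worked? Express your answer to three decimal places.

Labor's share = 1 − 0.25 = 0.75.
gY = gA + 0.25×(-2.36) + 0.75×g.
0.75×g = 0.49 − 1.6 + 0.59 = -0.52.
g = -0.52 / 0.75 = -0.69333%.

-0.693%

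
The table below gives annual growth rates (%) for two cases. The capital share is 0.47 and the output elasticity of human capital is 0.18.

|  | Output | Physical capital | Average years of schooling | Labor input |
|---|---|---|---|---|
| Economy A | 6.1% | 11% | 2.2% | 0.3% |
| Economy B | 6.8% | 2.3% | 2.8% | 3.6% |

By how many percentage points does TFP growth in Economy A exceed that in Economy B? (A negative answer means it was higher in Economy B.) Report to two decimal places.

-3.53 percentage points

Labor's share = 1 − 0.47 − 0.18 = 0.35.
Economy A: TFP = 6.1 − 5.17 − 0.396 − 0.105 = 0.429%.
Economy B: TFP = 6.8 − 1.081 − 0.504 − 1.26 = 3.955%.
Difference = 0.429 − (3.955) = -3.526 pp.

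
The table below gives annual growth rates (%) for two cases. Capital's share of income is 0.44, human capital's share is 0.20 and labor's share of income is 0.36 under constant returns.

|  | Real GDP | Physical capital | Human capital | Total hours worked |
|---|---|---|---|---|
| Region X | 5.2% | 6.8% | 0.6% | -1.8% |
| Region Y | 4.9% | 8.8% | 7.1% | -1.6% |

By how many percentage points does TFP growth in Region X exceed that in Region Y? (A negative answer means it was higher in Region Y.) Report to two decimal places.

2.55 percentage points

Labor's share = 1 − 0.44 − 0.2 = 0.36.
Region X: TFP = 5.2 − 2.992 − 0.12 + 0.648 = 2.736%.
Region Y: TFP = 4.9 − 3.872 − 1.42 + 0.576 = 0.184%.
Difference = 2.736 − (0.184) = 2.552 pp.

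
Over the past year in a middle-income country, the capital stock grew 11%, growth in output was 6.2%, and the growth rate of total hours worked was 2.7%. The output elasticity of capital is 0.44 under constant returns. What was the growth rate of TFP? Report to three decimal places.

-0.152%

Labor's share = 1 − 0.44 = 0.56.
The capital stock: 0.44 × 11 = 4.84 pp.
Total hours worked: 0.56 × 2.7 = 1.512 pp.
TFP growth = 6.2 − 6.352 = -0.152%.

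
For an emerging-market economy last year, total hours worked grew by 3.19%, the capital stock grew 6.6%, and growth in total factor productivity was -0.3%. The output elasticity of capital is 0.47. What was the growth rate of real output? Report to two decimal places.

4.49%

Labor's share = 1 − 0.47 = 0.53.
The capital stock: 0.47 × 6.6 = 3.102 pp.
Total hours worked: 0.53 × 3.19 = 1.6907 pp.
Output growth = -0.3 + 4.7927 = 4.4927%.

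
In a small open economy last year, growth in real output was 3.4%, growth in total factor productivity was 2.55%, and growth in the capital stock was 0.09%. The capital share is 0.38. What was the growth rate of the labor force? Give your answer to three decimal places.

Labor's share = 1 − 0.38 = 0.62.
gY = gA + 0.38×0.09 + 0.62×g.
0.62×g = 3.4 − 2.55 − 0.0342 = 0.8158.
g = 0.8158 / 0.62 = 1.31581%.

1.316%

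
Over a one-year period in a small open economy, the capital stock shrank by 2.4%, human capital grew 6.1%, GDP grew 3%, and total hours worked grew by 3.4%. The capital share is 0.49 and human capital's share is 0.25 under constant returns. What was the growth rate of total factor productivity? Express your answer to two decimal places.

Labor's share = 1 − 0.49 − 0.25 = 0.26.
The capital stock: 0.49 × (-2.4) = -1.176 pp.
Human capital: 0.25 × 6.1 = 1.525 pp.
Total hours worked: 0.26 × 3.4 = 0.884 pp.
TFP growth = 3 − 1.233 = 1.767%.

Total factor productivity growth was 1.77%.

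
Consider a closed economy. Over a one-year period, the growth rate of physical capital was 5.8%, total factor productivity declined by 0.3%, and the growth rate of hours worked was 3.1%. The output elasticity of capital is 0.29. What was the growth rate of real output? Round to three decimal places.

Labor's share = 1 − 0.29 = 0.71.
Physical capital: 0.29 × 5.8 = 1.682 pp.
Hours worked: 0.71 × 3.1 = 2.201 pp.
Output growth = -0.3 + 3.883 = 3.583%.

Real output grew 3.583%.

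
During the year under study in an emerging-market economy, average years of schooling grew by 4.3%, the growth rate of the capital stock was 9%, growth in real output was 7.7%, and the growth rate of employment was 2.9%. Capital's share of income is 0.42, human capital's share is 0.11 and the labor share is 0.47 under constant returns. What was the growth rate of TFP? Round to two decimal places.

Labor's share = 1 − 0.42 − 0.11 = 0.47.
The capital stock: 0.42 × 9 = 3.78 pp.
Average years of schooling: 0.11 × 4.3 = 0.473 pp.
Employment: 0.47 × 2.9 = 1.363 pp.
TFP growth = 7.7 − 5.616 = 2.084%.

2.08%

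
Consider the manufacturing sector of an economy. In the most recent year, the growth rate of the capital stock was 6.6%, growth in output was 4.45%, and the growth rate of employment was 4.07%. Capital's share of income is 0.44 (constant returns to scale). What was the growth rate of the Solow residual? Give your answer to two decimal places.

-0.73%

Labor's share = 1 − 0.44 = 0.56.
The capital stock: 0.44 × 6.6 = 2.904 pp.
Employment: 0.56 × 4.07 = 2.2792 pp.
TFP growth = 4.45 − 5.1832 = -0.7332%.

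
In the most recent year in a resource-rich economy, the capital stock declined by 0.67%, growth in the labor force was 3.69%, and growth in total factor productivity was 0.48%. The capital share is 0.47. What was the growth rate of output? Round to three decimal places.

Output grew 2.121%.

Labor's share = 1 − 0.47 = 0.53.
The capital stock: 0.47 × (-0.67) = -0.3149 pp.
The labor force: 0.53 × 3.69 = 1.9557 pp.
Output growth = 0.48 + 1.6408 = 2.1208%.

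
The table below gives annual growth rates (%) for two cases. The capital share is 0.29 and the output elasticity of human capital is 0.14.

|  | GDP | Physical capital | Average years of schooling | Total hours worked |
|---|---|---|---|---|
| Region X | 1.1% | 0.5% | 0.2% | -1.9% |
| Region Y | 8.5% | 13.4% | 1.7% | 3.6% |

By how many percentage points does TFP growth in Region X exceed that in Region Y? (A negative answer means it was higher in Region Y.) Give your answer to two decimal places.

-0.31 percentage points

Labor's share = 1 − 0.29 − 0.14 = 0.57.
Region X: TFP = 1.1 − 0.145 − 0.028 + 1.083 = 2.01%.
Region Y: TFP = 8.5 − 3.886 − 0.238 − 2.052 = 2.324%.
Difference = 2.01 − (2.324) = -0.314 pp.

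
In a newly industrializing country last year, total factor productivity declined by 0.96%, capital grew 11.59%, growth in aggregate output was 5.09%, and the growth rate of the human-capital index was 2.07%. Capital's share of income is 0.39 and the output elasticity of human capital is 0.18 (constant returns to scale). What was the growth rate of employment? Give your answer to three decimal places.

Employment grew 2.691%.

Labor's share = 1 − 0.39 − 0.18 = 0.43.
gY = gA + 0.39×11.59 + 0.18×2.07 + 0.43×g.
0.43×g = 5.09 + 0.96 − 4.8927 = 1.1573.
g = 1.1573 / 0.43 = 2.6914%.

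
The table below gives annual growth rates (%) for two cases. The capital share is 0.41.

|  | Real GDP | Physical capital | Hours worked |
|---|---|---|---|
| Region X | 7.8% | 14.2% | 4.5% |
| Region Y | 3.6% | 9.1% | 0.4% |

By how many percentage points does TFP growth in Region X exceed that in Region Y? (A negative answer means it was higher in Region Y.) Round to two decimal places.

-0.31 percentage points

Labor's share = 1 − 0.41 = 0.59.
Region X: TFP = 7.8 − 5.822 − 2.655 = -0.677%.
Region Y: TFP = 3.6 − 3.731 − 0.236 = -0.367%.
Difference = -0.677 − (-0.367) = -0.31 pp.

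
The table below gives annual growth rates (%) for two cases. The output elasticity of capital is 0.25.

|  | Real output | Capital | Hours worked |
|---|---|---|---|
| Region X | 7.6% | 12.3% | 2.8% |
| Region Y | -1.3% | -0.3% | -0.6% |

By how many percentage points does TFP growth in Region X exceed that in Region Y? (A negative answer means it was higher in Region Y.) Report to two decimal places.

Labor's share = 1 − 0.25 = 0.75.
Region X: TFP = 7.6 − 3.075 − 2.1 = 2.425%.
Region Y: TFP = -1.3 + 0.075 + 0.45 = -0.775%.
Difference = 2.425 − (-0.775) = 3.2 pp.

3.20 percentage points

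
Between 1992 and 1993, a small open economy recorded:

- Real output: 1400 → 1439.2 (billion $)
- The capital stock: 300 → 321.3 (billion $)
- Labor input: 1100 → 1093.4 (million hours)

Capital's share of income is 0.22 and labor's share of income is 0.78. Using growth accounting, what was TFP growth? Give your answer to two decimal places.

Real output growth = (1439.2 − 1400) / 1400 = 2.8%.
The capital stock growth = (321.3 − 300) / 300 = 7.1%.
Labor input growth = (1093.4 − 1100) / 1100 = -0.6%.
Labor's share = 1 − 0.22 = 0.78.
The capital stock: 0.22 × 7.1 = 1.562 pp.
Labor input: 0.78 × (-0.6) = -0.468 pp.
TFP growth = 2.8 − 1.094 = 1.706%.

1.71%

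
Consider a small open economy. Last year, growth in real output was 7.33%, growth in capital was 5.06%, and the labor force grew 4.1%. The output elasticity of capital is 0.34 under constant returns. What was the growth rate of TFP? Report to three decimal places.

Labor's share = 1 − 0.34 = 0.66.
Capital: 0.34 × 5.06 = 1.7204 pp.
The labor force: 0.66 × 4.1 = 2.706 pp.
TFP growth = 7.33 − 4.4264 = 2.9036%.

TFP grew 2.904%.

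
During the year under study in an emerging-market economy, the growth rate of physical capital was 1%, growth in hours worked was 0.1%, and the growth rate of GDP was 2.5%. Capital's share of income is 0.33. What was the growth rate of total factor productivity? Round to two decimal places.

2.10%

Labor's share = 1 − 0.33 = 0.67.
Physical capital: 0.33 × 1 = 0.33 pp.
Hours worked: 0.67 × 0.1 = 0.067 pp.
TFP growth = 2.5 − 0.397 = 2.103%.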